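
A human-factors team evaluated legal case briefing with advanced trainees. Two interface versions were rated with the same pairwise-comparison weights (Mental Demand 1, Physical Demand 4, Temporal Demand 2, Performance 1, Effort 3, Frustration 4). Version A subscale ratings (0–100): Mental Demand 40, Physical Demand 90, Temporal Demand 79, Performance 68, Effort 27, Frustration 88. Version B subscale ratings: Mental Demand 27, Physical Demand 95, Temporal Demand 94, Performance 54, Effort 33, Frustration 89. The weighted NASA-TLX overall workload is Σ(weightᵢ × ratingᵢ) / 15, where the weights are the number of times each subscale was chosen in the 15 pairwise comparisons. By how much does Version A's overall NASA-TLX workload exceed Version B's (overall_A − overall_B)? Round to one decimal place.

-3.0

Version A weighted sum = 1·40 + 4·90 + 2·79 + 1·68 + 3·27 + 4·88 = 40 + 360 + 158 + 68 + 81 + 352 = 1059; overall_A = 1059/15 = 70.6000.
Version B weighted sum = 1·27 + 4·95 + 2·94 + 1·54 + 3·33 + 4·89 = 27 + 380 + 188 + 54 + 99 + 356 = 1104; overall_B = 1104/15 = 73.6000.
Difference = 70.6000 − 73.6000 = -3.0000 ≈ -3.0.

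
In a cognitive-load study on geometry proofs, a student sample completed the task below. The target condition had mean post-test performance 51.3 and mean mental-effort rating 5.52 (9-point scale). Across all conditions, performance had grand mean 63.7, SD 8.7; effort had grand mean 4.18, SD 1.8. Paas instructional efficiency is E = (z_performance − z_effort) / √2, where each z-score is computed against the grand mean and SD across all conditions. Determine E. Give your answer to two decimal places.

-1.53

z_performance = (51.3 − 63.7) / 8.7 = -12.4000 / 8.7 = -1.4253.
z_effort = (5.52 − 4.18) / 1.8 = 1.3400 / 1.8 = 0.7444.
z_P − z_E = -1.4253 − 0.7444 = -2.1697.
E = -2.1697 / √2 = -2.1697 / 1.41421 = -1.5342 ≈ -1.53.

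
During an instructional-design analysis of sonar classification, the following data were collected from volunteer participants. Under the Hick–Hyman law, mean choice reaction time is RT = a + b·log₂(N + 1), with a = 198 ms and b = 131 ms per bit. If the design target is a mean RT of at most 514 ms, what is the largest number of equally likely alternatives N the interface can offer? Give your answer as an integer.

Set 198 + 131·log₂(N + 1) ≤ 514.
log₂(N + 1) ≤ (514 − 198) / 131 = 2.4122.
N + 1 ≤ 2^2.4122 = 5.3229.
N ≤ 4.3229, so the largest integer N is 4.

4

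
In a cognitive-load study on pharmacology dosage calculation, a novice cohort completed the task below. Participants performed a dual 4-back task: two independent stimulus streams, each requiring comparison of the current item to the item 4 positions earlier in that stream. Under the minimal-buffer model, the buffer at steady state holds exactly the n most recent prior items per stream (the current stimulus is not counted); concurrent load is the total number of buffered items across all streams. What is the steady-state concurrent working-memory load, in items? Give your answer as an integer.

Each stream's buffer holds its 4 most recent prior items.
Two independent streams: 2 × 4 = 8 buffered items at steady state.

8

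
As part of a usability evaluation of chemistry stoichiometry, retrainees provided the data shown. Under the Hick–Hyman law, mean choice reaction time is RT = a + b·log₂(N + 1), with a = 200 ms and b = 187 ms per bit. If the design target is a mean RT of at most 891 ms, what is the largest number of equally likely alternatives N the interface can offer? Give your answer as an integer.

Set 200 + 187·log₂(N + 1) ≤ 891.
log₂(N + 1) ≤ (891 − 200) / 187 = 3.6952.
N + 1 ≤ 2^3.6952 = 12.9529.
N ≤ 11.9529, so the largest integer N is 11.

11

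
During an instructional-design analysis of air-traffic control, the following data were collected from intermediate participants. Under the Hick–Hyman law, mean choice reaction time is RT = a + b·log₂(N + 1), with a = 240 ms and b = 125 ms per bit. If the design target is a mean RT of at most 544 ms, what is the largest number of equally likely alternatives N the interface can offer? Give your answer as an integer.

Set 240 + 125·log₂(N + 1) ≤ 544.
log₂(N + 1) ≤ (544 − 240) / 125 = 2.4320.
N + 1 ≤ 2^2.4320 = 5.3964.
N ≤ 4.3964, so the largest integer N is 4.

4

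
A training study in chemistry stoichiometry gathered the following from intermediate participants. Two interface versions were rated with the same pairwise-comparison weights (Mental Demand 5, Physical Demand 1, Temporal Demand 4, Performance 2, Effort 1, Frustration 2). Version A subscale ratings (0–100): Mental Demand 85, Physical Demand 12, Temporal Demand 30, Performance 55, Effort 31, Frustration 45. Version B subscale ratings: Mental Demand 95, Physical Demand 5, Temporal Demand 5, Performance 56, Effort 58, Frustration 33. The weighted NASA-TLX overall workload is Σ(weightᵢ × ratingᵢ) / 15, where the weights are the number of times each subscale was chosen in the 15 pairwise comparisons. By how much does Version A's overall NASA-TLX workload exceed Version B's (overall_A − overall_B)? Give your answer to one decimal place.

3.5

Version A weighted sum = 5·85 + 1·12 + 4·30 + 2·55 + 1·31 + 2·45 = 425 + 12 + 120 + 110 + 31 + 90 = 788; overall_A = 788/15 = 52.5333.
Version B weighted sum = 5·95 + 1·5 + 4·5 + 2·56 + 1·58 + 2·33 = 475 + 5 + 20 + 112 + 58 + 66 = 736; overall_B = 736/15 = 49.0667.
Difference = 52.5333 − 49.0667 = 3.4666 ≈ 3.5.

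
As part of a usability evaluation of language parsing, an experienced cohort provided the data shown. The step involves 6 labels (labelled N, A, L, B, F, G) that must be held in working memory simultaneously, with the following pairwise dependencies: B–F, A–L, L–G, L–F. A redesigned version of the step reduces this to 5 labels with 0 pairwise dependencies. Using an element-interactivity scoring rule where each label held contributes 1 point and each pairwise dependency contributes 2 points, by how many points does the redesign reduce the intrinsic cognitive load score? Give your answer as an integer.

9

Original: 6 × 1 + 4 × 2 = 6 + 8 = 14.
Redesigned: 5 × 1 + 0 × 2 = 5 + 0 = 5.
Reduction = 14 − 5 = 9.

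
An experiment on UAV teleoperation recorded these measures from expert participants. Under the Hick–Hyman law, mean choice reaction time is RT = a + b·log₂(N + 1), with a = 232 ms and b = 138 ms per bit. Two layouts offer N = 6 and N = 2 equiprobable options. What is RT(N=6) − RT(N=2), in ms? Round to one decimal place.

168.7

RT(6) = 232 + 138·log₂(7) = 232 + 138·2.8074 = 619.4212 ms.
RT(2) = 232 + 138·log₂(3) = 232 + 138·1.5850 = 450.7300 ms.
Difference = 619.4212 − 450.7300 = 168.6912 ≈ 168.7 ms.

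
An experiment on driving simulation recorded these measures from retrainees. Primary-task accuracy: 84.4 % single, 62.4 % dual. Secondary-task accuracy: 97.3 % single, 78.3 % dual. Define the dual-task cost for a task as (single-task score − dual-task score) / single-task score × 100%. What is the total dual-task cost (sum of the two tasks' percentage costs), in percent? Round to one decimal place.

Primary cost = (84.4 − 62.4) / 84.4 × 100% = 26.0664%.
Secondary cost = (97.3 − 78.3) / 97.3 × 100% = 19.5272%.
Total = 26.0664% + 19.5272% = 45.5936% ≈ 45.6%.

45.6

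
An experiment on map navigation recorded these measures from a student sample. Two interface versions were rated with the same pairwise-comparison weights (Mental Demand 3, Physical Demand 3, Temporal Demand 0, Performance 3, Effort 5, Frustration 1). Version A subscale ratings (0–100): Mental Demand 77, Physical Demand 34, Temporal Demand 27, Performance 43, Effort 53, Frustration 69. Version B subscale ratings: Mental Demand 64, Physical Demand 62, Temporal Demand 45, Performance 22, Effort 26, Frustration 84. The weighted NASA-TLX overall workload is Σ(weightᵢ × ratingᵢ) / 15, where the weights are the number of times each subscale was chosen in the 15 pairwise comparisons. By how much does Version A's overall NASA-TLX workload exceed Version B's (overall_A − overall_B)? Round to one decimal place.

Version A weighted sum = 3·77 + 3·34 + 0·27 + 3·43 + 5·53 + 1·69 = 231 + 102 + 0 + 129 + 265 + 69 = 796; overall_A = 796/15 = 53.0667.
Version B weighted sum = 3·64 + 3·62 + 0·45 + 3·22 + 5·26 + 1·84 = 192 + 186 + 0 + 66 + 130 + 84 = 658; overall_B = 658/15 = 43.8667.
Difference = 53.0667 − 43.8667 = 9.2000 ≈ 9.2.

9.2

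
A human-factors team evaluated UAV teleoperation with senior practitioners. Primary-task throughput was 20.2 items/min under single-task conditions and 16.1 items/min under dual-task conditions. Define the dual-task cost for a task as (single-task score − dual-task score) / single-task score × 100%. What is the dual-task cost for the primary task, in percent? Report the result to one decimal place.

Cost = (20.2 − 16.1) / 20.2 × 100%
     = 4.1000 / 20.2 × 100% = 20.2970%.
≈ 20.3%.

20.3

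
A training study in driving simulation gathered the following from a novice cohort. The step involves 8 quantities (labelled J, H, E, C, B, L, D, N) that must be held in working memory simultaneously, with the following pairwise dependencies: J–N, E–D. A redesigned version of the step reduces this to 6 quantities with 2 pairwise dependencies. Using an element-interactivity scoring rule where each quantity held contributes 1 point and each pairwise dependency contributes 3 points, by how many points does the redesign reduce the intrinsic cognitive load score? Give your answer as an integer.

2

Original: 8 × 1 + 2 × 3 = 8 + 6 = 14.
Redesigned: 6 × 1 + 2 × 3 = 6 + 6 = 12.
Reduction = 14 − 12 = 2.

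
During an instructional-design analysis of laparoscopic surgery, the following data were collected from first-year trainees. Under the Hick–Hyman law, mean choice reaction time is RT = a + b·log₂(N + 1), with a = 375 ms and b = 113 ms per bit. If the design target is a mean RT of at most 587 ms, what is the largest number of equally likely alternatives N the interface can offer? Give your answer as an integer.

2

Set 375 + 113·log₂(N + 1) ≤ 587.
log₂(N + 1) ≤ (587 − 375) / 113 = 1.8761.
N + 1 ≤ 2^1.8761 = 3.6708.
N ≤ 2.6708, so the largest integer N is 2.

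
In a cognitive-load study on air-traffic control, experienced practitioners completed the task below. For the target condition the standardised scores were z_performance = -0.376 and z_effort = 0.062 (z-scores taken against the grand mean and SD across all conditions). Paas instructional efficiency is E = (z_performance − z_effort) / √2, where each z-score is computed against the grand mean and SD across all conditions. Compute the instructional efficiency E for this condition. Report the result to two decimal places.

-0.31

z_P − z_E = -0.376 − 0.062 = -0.4380.
E = -0.4380 / √2 = -0.4380 / 1.41421 = -0.3097 ≈ -0.31.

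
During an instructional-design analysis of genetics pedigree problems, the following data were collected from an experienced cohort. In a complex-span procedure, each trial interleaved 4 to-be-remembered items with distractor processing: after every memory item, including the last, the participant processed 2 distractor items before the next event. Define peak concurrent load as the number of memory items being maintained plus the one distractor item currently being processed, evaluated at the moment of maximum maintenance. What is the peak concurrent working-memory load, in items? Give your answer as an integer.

5

Maintenance is greatest during the distractor(s) after memory item 4: all 4 memory items are being held.
One distractor item is concurrently being processed.
Peak concurrent load = 4 + 1 = 5 items.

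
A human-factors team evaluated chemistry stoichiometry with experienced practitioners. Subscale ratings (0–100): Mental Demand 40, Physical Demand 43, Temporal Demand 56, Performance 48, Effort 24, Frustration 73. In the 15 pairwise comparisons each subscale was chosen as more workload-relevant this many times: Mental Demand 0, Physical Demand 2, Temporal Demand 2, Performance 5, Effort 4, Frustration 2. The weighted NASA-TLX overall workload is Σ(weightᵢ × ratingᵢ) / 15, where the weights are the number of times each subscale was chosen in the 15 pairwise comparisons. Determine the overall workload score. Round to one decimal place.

The tallies are the weights (they sum to 15).
Weighted sum = 0·40 + 2·43 + 2·56 + 5·48 + 4·24 + 2·73
            = 0 + 86 + 112 + 240 + 96 + 146 = 680.
Overall workload = 680 / 15 = 45.3333 ≈ 45.3.

45.3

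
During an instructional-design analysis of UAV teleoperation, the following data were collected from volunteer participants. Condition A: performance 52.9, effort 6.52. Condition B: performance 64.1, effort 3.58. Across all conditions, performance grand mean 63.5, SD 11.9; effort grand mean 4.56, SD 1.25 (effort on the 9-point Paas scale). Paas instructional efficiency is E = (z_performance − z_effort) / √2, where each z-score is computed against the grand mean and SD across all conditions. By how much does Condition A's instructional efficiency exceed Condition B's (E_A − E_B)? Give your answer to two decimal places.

Condition A: z_P = (52.9 − 63.5)/11.9 = -0.8908; z_E = (6.52 − 4.56)/1.25 = 1.5680; E_A = (-0.8908 − 1.5680)/√2 = -1.7386.
Condition B: z_P = (64.1 − 63.5)/11.9 = 0.0504; z_E = (3.58 − 4.56)/1.25 = -0.7840; E_B = (0.0504 − (-0.7840))/√2 = 0.5900.
E_A − E_B = -1.7386 − 0.5900 = -2.3286 ≈ -2.33.

-2.33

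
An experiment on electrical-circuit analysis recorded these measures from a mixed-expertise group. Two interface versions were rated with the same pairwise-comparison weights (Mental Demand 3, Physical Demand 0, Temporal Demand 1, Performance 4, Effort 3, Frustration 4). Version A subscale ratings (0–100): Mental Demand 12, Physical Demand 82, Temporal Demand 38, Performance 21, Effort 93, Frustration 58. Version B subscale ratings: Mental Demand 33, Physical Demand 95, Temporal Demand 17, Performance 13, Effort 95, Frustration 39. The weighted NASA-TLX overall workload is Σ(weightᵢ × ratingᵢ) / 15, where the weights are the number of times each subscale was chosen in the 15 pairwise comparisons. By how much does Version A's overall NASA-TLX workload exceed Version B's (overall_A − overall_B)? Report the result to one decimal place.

Version A weighted sum = 3·12 + 0·82 + 1·38 + 4·21 + 3·93 + 4·58 = 36 + 0 + 38 + 84 + 279 + 232 = 669; overall_A = 669/15 = 44.6000.
Version B weighted sum = 3·33 + 0·95 + 1·17 + 4·13 + 3·95 + 4·39 = 99 + 0 + 17 + 52 + 285 + 156 = 609; overall_B = 609/15 = 40.6000.
Difference = 44.6000 − 40.6000 = 4.0000 ≈ 4.0.

4.0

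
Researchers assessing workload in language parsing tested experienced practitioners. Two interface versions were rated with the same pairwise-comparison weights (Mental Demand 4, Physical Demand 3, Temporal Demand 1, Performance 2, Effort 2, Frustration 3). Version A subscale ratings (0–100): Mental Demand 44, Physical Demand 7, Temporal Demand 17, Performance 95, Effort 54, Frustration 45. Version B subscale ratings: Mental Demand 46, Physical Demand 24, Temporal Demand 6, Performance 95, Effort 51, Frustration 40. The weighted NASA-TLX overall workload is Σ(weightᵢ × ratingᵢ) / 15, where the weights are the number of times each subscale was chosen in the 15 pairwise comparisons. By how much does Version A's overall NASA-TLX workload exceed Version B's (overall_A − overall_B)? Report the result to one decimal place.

Version A weighted sum = 4·44 + 3·7 + 1·17 + 2·95 + 2·54 + 3·45 = 176 + 21 + 17 + 190 + 108 + 135 = 647; overall_A = 647/15 = 43.1333.
Version B weighted sum = 4·46 + 3·24 + 1·6 + 2·95 + 2·51 + 3·40 = 184 + 72 + 6 + 190 + 102 + 120 = 674; overall_B = 674/15 = 44.9333.
Difference = 43.1333 − 44.9333 = -1.8000 ≈ -1.8.

-1.8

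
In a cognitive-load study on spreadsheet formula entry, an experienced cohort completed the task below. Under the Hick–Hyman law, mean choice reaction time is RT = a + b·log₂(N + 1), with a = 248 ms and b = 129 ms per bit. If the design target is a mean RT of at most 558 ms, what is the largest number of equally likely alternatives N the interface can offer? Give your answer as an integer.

4

Set 248 + 129·log₂(N + 1) ≤ 558.
log₂(N + 1) ≤ (558 − 248) / 129 = 2.4031.
N + 1 ≤ 2^2.4031 = 5.2894.
N ≤ 4.2894, so the largest integer N is 4.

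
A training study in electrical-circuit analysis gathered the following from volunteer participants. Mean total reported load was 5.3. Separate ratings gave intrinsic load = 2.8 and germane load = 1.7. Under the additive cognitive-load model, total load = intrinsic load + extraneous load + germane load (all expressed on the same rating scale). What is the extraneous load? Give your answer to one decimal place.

extraneous load = total − intrinsic − germane
             = 5.3 − 2.8 − 1.7 = 0.8.

0.8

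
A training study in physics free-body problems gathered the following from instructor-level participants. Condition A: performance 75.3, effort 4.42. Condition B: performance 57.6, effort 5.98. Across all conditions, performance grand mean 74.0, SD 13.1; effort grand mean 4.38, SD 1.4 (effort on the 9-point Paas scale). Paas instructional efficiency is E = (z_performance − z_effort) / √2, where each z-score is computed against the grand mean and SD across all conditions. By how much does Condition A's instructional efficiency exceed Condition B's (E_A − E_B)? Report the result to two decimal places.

Condition A: z_P = (75.3 − 74.0)/13.1 = 0.0992; z_E = (4.42 − 4.38)/1.4 = 0.0286; E_A = (0.0992 − 0.0286)/√2 = 0.0499.
Condition B: z_P = (57.6 − 74.0)/13.1 = -1.2519; z_E = (5.98 − 4.38)/1.4 = 1.1429; E_B = (-1.2519 − 1.1429)/√2 = -1.6934.
E_A − E_B = 0.0499 − (-1.6934) = 1.7433 ≈ 1.74.

1.74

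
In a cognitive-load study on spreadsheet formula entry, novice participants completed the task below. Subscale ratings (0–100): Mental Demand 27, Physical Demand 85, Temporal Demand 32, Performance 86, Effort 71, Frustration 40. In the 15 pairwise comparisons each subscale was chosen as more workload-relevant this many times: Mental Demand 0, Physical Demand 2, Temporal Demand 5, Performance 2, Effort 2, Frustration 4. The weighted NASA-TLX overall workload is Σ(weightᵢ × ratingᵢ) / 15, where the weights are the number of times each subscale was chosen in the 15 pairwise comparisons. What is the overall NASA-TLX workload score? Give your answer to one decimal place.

The tallies are the weights (they sum to 15).
Weighted sum = 0·27 + 2·85 + 5·32 + 2·86 + 2·71 + 4·40
            = 0 + 170 + 160 + 172 + 142 + 160 = 804.
Overall workload = 804 / 15 = 53.6000 ≈ 53.6.

53.6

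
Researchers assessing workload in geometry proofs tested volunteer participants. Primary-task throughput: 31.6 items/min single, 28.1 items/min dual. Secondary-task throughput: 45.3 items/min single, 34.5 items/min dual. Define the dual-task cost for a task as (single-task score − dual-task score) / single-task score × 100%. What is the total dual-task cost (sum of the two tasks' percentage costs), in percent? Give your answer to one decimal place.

Primary cost = (31.6 − 28.1) / 31.6 × 100% = 11.0759%.
Secondary cost = (45.3 − 34.5) / 45.3 × 100% = 23.8411%.
Total = 11.0759% + 23.8411% = 34.9170% ≈ 34.9%.

34.9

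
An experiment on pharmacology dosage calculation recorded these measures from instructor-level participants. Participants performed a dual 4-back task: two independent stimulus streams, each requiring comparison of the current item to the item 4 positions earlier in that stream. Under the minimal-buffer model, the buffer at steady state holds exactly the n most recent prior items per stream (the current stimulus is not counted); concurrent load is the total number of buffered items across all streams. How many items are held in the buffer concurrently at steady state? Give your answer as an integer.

Each stream's buffer holds its 4 most recent prior items.
Two independent streams: 2 × 4 = 8 buffered items at steady state.

8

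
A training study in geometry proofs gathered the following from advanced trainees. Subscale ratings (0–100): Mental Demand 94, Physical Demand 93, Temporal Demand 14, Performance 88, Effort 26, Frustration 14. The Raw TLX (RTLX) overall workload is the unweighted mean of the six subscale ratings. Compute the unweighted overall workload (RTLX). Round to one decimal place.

54.8

Sum of ratings = 94 + 93 + 14 + 88 + 26 + 14 = 329.
RTLX = 329 / 6 = 54.8333 ≈ 54.8.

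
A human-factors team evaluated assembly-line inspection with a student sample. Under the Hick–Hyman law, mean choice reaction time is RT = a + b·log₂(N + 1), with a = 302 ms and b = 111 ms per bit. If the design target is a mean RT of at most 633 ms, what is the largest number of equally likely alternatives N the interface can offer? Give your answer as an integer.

6

Set 302 + 111·log₂(N + 1) ≤ 633.
log₂(N + 1) ≤ (633 − 302) / 111 = 2.9820.
N + 1 ≤ 2^2.9820 = 7.9008.
N ≤ 6.9008, so the largest integer N is 6.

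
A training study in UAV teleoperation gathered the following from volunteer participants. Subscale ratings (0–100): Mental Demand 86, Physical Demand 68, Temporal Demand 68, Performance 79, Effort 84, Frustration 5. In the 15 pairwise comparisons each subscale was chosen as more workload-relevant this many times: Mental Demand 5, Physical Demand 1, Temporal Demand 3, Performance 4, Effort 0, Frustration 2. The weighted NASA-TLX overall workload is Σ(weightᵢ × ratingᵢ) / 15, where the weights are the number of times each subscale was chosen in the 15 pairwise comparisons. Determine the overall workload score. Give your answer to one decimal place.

The tallies are the weights (they sum to 15).
Weighted sum = 5·86 + 1·68 + 3·68 + 4·79 + 0·84 + 2·5
            = 430 + 68 + 204 + 316 + 0 + 10 = 1028.
Overall workload = 1028 / 15 = 68.5333 ≈ 68.5.

68.5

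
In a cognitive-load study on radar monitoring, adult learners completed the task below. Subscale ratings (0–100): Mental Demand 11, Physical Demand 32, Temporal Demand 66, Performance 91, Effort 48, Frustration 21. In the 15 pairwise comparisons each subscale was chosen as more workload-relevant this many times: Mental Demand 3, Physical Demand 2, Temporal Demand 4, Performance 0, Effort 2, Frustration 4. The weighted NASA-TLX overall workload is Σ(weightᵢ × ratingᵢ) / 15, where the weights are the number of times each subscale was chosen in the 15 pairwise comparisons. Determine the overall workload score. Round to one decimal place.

The tallies are the weights (they sum to 15).
Weighted sum = 3·11 + 2·32 + 4·66 + 0·91 + 2·48 + 4·21
            = 33 + 64 + 264 + 0 + 96 + 84 = 541.
Overall workload = 541 / 15 = 36.0667 ≈ 36.1.

36.1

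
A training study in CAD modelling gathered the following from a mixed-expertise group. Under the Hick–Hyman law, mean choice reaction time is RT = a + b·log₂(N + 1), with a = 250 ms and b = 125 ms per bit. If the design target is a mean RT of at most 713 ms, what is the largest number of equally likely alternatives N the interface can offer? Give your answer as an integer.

12

Set 250 + 125·log₂(N + 1) ≤ 713.
log₂(N + 1) ≤ (713 − 250) / 125 = 3.7040.
N + 1 ≤ 2^3.7040 = 13.0321.
N ≤ 12.0321, so the largest integer N is 12.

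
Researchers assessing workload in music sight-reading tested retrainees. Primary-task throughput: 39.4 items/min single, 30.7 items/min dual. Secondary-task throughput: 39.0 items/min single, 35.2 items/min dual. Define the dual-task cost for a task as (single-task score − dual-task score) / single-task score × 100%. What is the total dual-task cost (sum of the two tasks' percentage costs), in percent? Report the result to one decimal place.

31.8

Primary cost = (39.4 − 30.7) / 39.4 × 100% = 22.0812%.
Secondary cost = (39.0 − 35.2) / 39.0 × 100% = 9.7436%.
Total = 22.0812% + 9.7436% = 31.8248% ≈ 31.8%.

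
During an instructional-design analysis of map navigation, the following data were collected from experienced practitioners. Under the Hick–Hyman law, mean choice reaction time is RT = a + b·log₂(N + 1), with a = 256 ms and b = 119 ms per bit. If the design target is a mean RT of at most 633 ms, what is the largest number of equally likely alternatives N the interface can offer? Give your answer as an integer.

Set 256 + 119·log₂(N + 1) ≤ 633.
log₂(N + 1) ≤ (633 − 256) / 119 = 3.1681.
N + 1 ≤ 2^3.1681 = 8.9886.
N ≤ 7.9886, so the largest integer N is 7.

7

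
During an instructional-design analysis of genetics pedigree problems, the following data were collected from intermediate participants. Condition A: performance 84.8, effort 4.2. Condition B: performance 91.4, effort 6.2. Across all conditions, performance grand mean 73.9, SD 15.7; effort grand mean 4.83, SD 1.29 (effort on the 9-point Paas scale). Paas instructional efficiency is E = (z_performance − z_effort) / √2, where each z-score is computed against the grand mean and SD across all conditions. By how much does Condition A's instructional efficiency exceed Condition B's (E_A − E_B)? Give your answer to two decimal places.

Condition A: z_P = (84.8 − 73.9)/15.7 = 0.6943; z_E = (4.2 − 4.83)/1.29 = -0.4884; E_A = (0.6943 − (-0.4884))/√2 = 0.8363.
Condition B: z_P = (91.4 − 73.9)/15.7 = 1.1146; z_E = (6.2 − 4.83)/1.29 = 1.0620; E_B = (1.1146 − 1.0620)/√2 = 0.0372.
E_A − E_B = 0.8363 − 0.0372 = 0.7991 ≈ 0.80.

0.80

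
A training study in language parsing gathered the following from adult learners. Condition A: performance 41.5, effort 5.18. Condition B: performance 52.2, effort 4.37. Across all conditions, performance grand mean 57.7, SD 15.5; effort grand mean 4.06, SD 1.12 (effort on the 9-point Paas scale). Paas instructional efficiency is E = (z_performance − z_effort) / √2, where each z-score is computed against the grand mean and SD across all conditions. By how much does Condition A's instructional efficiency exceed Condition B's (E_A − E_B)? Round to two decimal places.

Condition A: z_P = (41.5 − 57.7)/15.5 = -1.0452; z_E = (5.18 − 4.06)/1.12 = 1.0000; E_A = (-1.0452 − 1.0000)/√2 = -1.4462.
Condition B: z_P = (52.2 − 57.7)/15.5 = -0.3548; z_E = (4.37 − 4.06)/1.12 = 0.2768; E_B = (-0.3548 − 0.2768)/√2 = -0.4466.
E_A − E_B = -1.4462 − (-0.4466) = -0.9996 ≈ -1.00.

-1.00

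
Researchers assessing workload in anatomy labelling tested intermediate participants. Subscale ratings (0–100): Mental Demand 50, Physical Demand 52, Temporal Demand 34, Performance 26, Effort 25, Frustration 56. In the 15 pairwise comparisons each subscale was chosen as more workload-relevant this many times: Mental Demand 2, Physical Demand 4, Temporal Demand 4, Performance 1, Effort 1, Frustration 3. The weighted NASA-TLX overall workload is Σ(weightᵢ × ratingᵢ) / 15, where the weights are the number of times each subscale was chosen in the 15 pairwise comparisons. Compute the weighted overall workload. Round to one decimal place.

44.2

The tallies are the weights (they sum to 15).
Weighted sum = 2·50 + 4·52 + 4·34 + 1·26 + 1·25 + 3·56
            = 100 + 208 + 136 + 26 + 25 + 168 = 663.
Overall workload = 663 / 15 = 44.2000 ≈ 44.2.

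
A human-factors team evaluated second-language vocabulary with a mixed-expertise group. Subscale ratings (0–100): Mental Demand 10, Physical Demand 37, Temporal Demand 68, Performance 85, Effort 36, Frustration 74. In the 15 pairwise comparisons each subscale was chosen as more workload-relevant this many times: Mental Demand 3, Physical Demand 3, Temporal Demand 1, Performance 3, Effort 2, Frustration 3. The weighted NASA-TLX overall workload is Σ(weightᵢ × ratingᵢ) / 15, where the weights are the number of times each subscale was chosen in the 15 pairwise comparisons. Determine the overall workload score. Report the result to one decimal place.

50.5

The tallies are the weights (they sum to 15).
Weighted sum = 3·10 + 3·37 + 1·68 + 3·85 + 2·36 + 3·74
            = 30 + 111 + 68 + 255 + 72 + 222 = 758.
Overall workload = 758 / 15 = 50.5333 ≈ 50.5.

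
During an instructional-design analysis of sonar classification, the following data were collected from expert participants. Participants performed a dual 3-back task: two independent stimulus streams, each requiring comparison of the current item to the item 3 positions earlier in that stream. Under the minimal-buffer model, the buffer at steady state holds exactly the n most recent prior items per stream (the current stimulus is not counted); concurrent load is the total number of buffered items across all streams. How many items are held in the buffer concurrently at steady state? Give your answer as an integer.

Each stream's buffer holds its 3 most recent prior items.
Two independent streams: 2 × 3 = 6 buffered items at steady state.

6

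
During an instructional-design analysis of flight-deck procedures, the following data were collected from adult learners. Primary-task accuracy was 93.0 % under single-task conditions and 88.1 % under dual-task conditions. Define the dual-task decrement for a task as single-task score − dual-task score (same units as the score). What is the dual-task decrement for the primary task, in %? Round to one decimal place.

Decrement = 93.0 − 88.1 = 4.9000 % ≈ 4.9 %.

4.9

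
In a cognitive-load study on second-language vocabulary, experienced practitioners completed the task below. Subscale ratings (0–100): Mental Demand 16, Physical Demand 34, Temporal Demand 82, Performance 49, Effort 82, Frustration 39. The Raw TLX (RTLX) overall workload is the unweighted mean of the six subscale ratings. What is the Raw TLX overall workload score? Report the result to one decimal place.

Sum of ratings = 16 + 34 + 82 + 49 + 82 + 39 = 302.
RTLX = 302 / 6 = 50.3333 ≈ 50.3.

50.3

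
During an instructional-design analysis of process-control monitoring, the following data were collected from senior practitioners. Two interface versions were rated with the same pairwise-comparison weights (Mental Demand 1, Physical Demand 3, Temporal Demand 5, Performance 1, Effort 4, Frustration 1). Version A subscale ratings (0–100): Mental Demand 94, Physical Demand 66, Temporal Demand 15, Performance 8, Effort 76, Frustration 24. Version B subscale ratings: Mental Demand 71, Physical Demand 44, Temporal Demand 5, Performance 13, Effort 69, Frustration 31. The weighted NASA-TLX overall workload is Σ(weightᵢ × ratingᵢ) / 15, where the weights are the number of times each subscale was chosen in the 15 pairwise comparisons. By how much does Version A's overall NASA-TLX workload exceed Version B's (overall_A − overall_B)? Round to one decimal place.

Version A weighted sum = 1·94 + 3·66 + 5·15 + 1·8 + 4·76 + 1·24 = 94 + 198 + 75 + 8 + 304 + 24 = 703; overall_A = 703/15 = 46.8667.
Version B weighted sum = 1·71 + 3·44 + 5·5 + 1·13 + 4·69 + 1·31 = 71 + 132 + 25 + 13 + 276 + 31 = 548; overall_B = 548/15 = 36.5333.
Difference = 46.8667 − 36.5333 = 10.3334 ≈ 10.3.

10.3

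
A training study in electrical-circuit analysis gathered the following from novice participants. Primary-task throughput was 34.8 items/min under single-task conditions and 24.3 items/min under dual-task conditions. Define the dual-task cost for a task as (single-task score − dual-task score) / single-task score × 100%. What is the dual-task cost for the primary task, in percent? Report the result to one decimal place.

30.2

Cost = (34.8 − 24.3) / 34.8 × 100%
     = 10.5000 / 34.8 × 100% = 30.1724%.
≈ 30.2%.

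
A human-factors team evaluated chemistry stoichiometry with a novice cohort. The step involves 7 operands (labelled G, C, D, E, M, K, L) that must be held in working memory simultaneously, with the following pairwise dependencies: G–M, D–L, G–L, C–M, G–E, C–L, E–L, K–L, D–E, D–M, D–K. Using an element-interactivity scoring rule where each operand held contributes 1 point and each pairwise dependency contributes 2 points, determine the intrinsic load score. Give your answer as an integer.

29

Count of operands held simultaneously: 7.
Count of pairwise dependencies listed: 11.
Element contribution: 7 × 1 = 7.
Interaction contribution: 11 × 2 = 22.
Intrinsic load = 7 + 22 = 29.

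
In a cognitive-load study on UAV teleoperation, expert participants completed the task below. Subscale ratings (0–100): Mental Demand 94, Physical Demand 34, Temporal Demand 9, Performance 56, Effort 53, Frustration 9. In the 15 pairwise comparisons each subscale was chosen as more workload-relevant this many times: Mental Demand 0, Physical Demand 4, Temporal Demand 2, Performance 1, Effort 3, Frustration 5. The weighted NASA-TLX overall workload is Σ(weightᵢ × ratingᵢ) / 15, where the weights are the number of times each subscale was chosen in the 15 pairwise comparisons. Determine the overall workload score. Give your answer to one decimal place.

The tallies are the weights (they sum to 15).
Weighted sum = 0·94 + 4·34 + 2·9 + 1·56 + 3·53 + 5·9
            = 0 + 136 + 18 + 56 + 159 + 45 = 414.
Overall workload = 414 / 15 = 27.6000 ≈ 27.6.

27.6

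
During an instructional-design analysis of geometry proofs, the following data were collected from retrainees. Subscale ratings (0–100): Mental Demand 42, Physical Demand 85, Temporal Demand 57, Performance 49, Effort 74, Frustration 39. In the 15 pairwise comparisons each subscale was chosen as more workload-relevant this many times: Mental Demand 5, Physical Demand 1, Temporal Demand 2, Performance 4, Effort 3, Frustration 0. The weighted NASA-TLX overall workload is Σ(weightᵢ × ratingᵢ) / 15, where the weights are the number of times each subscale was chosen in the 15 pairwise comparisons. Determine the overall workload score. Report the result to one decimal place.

The tallies are the weights (they sum to 15).
Weighted sum = 5·42 + 1·85 + 2·57 + 4·49 + 3·74 + 0·39
            = 210 + 85 + 114 + 196 + 222 + 0 = 827.
Overall workload = 827 / 15 = 55.1333 ≈ 55.1.

55.1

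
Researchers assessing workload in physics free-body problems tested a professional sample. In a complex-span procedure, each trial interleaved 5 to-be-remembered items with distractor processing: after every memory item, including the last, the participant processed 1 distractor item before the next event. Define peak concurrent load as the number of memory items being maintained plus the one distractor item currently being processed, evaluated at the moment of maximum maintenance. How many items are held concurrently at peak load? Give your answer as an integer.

Maintenance is greatest during the distractor(s) after memory item 5: all 5 memory items are being held.
One distractor item is concurrently being processed.
Peak concurrent load = 5 + 1 = 6 items.

6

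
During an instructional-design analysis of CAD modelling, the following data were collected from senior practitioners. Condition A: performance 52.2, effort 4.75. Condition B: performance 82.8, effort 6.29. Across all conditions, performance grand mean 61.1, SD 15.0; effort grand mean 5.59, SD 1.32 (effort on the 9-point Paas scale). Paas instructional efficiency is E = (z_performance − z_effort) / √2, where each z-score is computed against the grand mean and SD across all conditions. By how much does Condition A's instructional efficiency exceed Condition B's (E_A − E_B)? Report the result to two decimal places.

Condition A: z_P = (52.2 − 61.1)/15.0 = -0.5933; z_E = (4.75 − 5.59)/1.32 = -0.6364; E_A = (-0.5933 − (-0.6364))/√2 = 0.0305.
Condition B: z_P = (82.8 − 61.1)/15.0 = 1.4467; z_E = (6.29 − 5.59)/1.32 = 0.5303; E_B = (1.4467 − 0.5303)/√2 = 0.6480.
E_A − E_B = 0.0305 − 0.6480 = -0.6175 ≈ -0.62.

-0.62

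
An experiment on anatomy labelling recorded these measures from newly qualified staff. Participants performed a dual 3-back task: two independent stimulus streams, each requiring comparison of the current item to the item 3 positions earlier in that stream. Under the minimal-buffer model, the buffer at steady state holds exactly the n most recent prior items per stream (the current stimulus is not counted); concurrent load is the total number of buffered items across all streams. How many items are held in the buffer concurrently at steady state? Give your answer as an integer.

6

Each stream's buffer holds its 3 most recent prior items.
Two independent streams: 2 × 3 = 6 buffered items at steady state.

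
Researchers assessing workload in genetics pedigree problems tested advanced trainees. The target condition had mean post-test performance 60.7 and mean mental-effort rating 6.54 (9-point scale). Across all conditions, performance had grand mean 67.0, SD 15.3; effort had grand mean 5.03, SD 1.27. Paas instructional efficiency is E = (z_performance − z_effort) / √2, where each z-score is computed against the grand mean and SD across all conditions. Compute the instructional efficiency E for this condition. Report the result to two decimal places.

-1.13

z_performance = (60.7 − 67.0) / 15.3 = -6.3000 / 15.3 = -0.4118.
z_effort = (6.54 − 5.03) / 1.27 = 1.5100 / 1.27 = 1.1890.
z_P − z_E = -0.4118 − 1.1890 = -1.6008.
E = -1.6008 / √2 = -1.6008 / 1.41421 = -1.1319 ≈ -1.13.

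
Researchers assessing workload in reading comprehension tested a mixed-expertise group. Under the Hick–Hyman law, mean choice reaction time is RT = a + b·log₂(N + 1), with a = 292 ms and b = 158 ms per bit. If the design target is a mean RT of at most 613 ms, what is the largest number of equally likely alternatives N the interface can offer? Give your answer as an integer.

Set 292 + 158·log₂(N + 1) ≤ 613.
log₂(N + 1) ≤ (613 − 292) / 158 = 2.0316.
N + 1 ≤ 2^2.0316 = 4.0886.
N ≤ 3.0886, so the largest integer N is 3.

3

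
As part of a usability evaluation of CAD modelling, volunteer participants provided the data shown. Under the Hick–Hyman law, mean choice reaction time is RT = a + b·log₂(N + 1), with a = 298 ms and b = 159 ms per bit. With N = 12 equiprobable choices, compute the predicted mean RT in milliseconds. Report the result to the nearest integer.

886

log₂(12 + 1) = log₂(13) = 3.7004.
RT = 298 + 159 × 3.7004 = 298 + 588.3636 = 886.3636 ms.
≈ 886 ms.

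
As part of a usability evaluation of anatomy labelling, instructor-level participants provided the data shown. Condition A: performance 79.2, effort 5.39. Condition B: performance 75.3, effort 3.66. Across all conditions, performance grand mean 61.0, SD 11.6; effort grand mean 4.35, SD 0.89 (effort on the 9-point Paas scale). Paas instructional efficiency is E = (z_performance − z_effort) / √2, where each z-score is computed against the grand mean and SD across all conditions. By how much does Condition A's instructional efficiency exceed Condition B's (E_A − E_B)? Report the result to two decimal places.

Condition A: z_P = (79.2 − 61.0)/11.6 = 1.5690; z_E = (5.39 − 4.35)/0.89 = 1.1685; E_A = (1.5690 − 1.1685)/√2 = 0.2832.
Condition B: z_P = (75.3 − 61.0)/11.6 = 1.2328; z_E = (3.66 − 4.35)/0.89 = -0.7753; E_B = (1.2328 − (-0.7753))/√2 = 1.4199.
E_A − E_B = 0.2832 − 1.4199 = -1.1367 ≈ -1.14.

-1.14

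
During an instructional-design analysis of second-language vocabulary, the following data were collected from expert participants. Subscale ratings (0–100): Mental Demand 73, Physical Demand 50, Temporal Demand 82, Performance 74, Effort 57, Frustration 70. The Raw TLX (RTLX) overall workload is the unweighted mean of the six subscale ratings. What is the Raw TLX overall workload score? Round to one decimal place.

Sum of ratings = 73 + 50 + 82 + 74 + 57 + 70 = 406.
RTLX = 406 / 6 = 67.6667 ≈ 67.7.

67.7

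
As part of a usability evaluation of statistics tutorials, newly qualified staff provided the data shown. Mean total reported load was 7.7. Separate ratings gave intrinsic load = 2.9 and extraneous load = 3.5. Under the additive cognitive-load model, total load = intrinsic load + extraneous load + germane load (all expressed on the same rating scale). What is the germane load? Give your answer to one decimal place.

germane load = total − intrinsic − extraneous
             = 7.7 − 2.9 − 3.5 = 1.3.

1.3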